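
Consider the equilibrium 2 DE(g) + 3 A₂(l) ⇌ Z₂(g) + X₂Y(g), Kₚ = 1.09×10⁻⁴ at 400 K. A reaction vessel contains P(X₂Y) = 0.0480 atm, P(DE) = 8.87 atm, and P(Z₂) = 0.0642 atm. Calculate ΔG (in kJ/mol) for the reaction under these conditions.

(A₂ is a pure liquid — omitted from Qₚ.)
Qₚ = P(Z₂)·P(X₂Y) / P(DE)² = (0.0642)·(0.0480) / (8.87)² = 3.92×10⁻⁵
ΔG = RT ln(Qₚ/Kₚ) = (8.314 J mol⁻¹ K⁻¹)(400 K) × ln(3.92×10⁻⁵/1.09×10⁻⁴)
   = (3.326 kJ/mol)(-1.023) = -3.40 kJ/mol
ΔG < 0, so the forward reaction is spontaneous (proceeds forward).

ΔG = -3.40 kJ/mol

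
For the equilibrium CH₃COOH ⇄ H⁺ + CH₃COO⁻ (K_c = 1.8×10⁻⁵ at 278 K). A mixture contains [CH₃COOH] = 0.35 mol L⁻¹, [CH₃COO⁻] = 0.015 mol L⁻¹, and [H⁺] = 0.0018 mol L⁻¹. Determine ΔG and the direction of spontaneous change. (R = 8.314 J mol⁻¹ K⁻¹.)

Q_c = [H⁺]·[CH₃COO⁻] / [CH₃COOH] = (0.0018)·(0.015) / (0.35) = 7.71×10⁻⁵
ΔG = RT ln(Q_c/K_c) = (8.314 J mol⁻¹ K⁻¹)(278 K) × ln(7.71×10⁻⁵/1.8×10⁻⁵)
   = (2.311 kJ/mol)(1.455) = 3.36 kJ/mol
ΔG > 0, so the forward reaction is non-spontaneous (proceeds in reverse).

ΔG = 3.36 kJ/mol; the forward reaction is non-spontaneous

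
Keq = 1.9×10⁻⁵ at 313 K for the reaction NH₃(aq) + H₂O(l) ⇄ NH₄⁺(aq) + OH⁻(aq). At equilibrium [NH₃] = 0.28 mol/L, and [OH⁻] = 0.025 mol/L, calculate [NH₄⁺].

(H₂O is a pure liquid — omitted from Keq.)
At equilibrium, Keq = [NH₄⁺]·[OH⁻] / [NH₃] = 1.9×10⁻⁵.
([NH₄⁺])·(0.025) / (0.28) = 1.9×10⁻⁵
[NH₄⁺] = 2.13×10⁻⁴ = 2.1×10⁻⁴ mol/L

[NH₄⁺] = 2.1×10⁻⁴ mol/L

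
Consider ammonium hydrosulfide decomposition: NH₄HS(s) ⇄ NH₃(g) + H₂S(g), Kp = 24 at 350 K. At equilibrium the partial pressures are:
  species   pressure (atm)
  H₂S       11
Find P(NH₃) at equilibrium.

(NH₄HS is a pure solid — omitted from Kp.)
At equilibrium, Kp = P(NH₃)·P(H₂S) = 24.
(P(NH₃))·(11) = 24
P(NH₃) = 2.18 = 2.2 atm

P(NH₃) = 2.2 atm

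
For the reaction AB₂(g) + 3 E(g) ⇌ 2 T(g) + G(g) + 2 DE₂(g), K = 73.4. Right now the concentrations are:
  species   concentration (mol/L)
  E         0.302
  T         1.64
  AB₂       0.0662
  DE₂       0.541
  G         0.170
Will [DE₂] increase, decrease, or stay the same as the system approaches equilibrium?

Q = [T]²·[G]·[DE₂]² / ([AB₂]·[E]³) = (1.64)²·(0.170)·(0.541)² / ((0.0662)·(0.302)³) = 73.4
Q = 73.4 = K; the system is at equilibrium.

stay the same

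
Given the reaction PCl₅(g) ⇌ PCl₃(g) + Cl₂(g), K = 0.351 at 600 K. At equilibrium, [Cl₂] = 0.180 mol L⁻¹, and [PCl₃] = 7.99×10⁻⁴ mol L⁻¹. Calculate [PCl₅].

[PCl₅] = 4.10×10⁻⁴ mol L⁻¹

At equilibrium, K = [PCl₃]·[Cl₂] / [PCl₅] = 0.351.
(7.99×10⁻⁴)·(0.180) / ([PCl₅]) = 0.351
[PCl₅] = 4.10×10⁻⁴ mol L⁻¹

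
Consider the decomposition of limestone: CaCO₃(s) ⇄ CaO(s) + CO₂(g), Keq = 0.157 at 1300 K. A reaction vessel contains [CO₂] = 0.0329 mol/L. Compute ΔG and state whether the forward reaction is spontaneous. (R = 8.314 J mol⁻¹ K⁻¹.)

ΔG = -16.9 kJ/mol; the forward reaction is spontaneous

(CaCO₃, CaO are pure solids — omitted from Q.)
Q = [CO₂] = 0.0329
ΔG = RT ln(Q/Keq) = (8.314 J mol⁻¹ K⁻¹)(1300 K) × ln(0.0329/0.157)
   = (10.81 kJ/mol)(-1.563) = -16.9 kJ/mol
ΔG < 0, so the forward reaction is spontaneous (proceeds forward).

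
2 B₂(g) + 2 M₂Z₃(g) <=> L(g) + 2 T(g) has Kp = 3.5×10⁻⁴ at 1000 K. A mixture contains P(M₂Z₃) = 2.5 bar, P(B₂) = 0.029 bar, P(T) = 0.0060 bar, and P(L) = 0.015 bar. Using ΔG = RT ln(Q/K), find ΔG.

ΔG = -10.2 kJ/mol

Qp = P(L)·P(T)² / (P(B₂)²·P(M₂Z₃)²) = (0.015)·(0.0060)² / ((0.029)²·(2.5)²) = 1.03×10⁻⁴
ΔG = RT ln(Qp/Kp) = (8.314 J mol⁻¹ K⁻¹)(1000 K) × ln(1.03×10⁻⁴/3.5×10⁻⁴)
   = (8.314 kJ/mol)(-1.223) = -10.2 kJ/mol
ΔG < 0, so the forward reaction is spontaneous (proceeds forward).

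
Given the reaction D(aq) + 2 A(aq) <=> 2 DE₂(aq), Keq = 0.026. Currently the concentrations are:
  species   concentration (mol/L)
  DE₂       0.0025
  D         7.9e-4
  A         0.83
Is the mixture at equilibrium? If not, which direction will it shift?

Q = [DE₂]² / ([D]·[A]²) = (0.0025)² / ((7.9e-4)·(0.83)²) = 0.011
Q = 0.011 < Keq = 0.026: net forward reaction.

no; Q < K, reaction proceeds forward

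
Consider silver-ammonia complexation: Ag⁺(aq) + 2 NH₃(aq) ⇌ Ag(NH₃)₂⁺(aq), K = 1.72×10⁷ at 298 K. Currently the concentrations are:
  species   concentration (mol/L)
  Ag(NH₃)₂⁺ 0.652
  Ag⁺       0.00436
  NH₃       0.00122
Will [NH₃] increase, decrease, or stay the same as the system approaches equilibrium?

increase

Q = [Ag(NH₃)₂⁺] / ([Ag⁺]·[NH₃]²) = (0.652) / ((0.00436)·(0.00122)²) = 1.00×10⁸
Q = 1.00×10⁸ > K = 1.72×10⁷: net reverse reaction.
NH₃ is a reactant, so it increases.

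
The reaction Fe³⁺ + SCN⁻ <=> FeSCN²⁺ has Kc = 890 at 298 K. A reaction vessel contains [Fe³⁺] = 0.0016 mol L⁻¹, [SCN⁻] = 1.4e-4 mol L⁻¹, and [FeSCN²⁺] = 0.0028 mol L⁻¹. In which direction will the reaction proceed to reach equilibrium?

Qc = [FeSCN²⁺] / ([Fe³⁺]·[SCN⁻]) = (0.0028) / ((0.0016)·(1.4e-4)) = 12000
Qc = 12000 > Kc = 890, so the reverse reaction proceeds.

to the left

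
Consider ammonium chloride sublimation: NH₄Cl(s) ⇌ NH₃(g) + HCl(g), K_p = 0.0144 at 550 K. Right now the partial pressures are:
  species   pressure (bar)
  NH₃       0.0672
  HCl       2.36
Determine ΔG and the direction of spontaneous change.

(NH₄Cl is a pure solid — omitted from Q_p.)
Q_p = P(NH₃)·P(HCl) = (0.0672)·(2.36) = 0.159
ΔG = RT ln(Q_p/K_p) = (8.314 J mol⁻¹ K⁻¹)(550 K) × ln(0.159/0.0144)
   = (4.573 kJ/mol)(2.402) = 11.0 kJ/mol
ΔG > 0, so the forward reaction is non-spontaneous (proceeds in reverse).

ΔG = 11.0 kJ/mol; the forward reaction is non-spontaneous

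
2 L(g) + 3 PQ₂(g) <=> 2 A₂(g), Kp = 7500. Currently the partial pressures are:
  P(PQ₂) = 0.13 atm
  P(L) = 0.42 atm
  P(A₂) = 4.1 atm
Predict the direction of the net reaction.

toward reactants

Qp = P(A₂)² / (P(L)²·P(PQ₂)³) = (4.1)² / ((0.42)²·(0.13)³) = 43000
Qp = 43000 > Kp = 7500, so the reverse reaction proceeds.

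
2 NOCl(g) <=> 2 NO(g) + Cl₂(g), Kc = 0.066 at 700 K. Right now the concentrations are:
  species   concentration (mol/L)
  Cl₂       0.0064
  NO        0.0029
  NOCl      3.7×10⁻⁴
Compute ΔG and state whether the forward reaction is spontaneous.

ΔG = 10.4 kJ/mol; the forward reaction is non-spontaneous

Qc = [NO]²·[Cl₂] / [NOCl]² = (0.0029)²·(0.0064) / (3.7×10⁻⁴)² = 0.393
ΔG = RT ln(Qc/Kc) = (8.314 J mol⁻¹ K⁻¹)(700 K) × ln(0.393/0.066)
   = (5.820 kJ/mol)(1.784) = 10.4 kJ/mol
ΔG > 0, so the forward reaction is non-spontaneous (proceeds in reverse).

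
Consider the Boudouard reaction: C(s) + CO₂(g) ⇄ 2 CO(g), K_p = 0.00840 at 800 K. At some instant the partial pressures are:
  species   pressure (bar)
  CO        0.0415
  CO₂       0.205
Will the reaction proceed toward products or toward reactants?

(C is a pure solid — omitted from Q_p.)
Q_p = P(CO)² / P(CO₂) = (0.0415)² / (0.205) = 0.00840
Q_p = 0.00840 = K_p, so the system is already at equilibrium.

no net change (already at equilibrium)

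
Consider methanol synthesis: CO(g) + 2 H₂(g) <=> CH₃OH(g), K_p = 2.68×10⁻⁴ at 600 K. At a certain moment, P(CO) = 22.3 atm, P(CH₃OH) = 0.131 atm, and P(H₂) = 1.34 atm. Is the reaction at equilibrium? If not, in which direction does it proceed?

Q_p = P(CH₃OH) / (P(CO)·P(H₂)²) = (0.131) / ((22.3)·(1.34)²) = 0.00327
Q_p = 0.00327 > K_p = 2.68×10⁻⁴, so the reverse reaction proceeds.

reverse (toward reactants)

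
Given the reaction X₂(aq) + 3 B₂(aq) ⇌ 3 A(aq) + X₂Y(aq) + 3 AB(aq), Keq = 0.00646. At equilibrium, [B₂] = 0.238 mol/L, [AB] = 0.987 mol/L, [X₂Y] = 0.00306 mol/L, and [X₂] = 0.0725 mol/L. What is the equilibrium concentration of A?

At equilibrium, Keq = [A]³·[X₂Y]·[AB]³ / ([X₂]·[B₂]³) = 0.00646.
([A])³·(0.00306)·(0.987)³ / ((0.0725)·(0.238)³) = 0.00646
[A]³ = 0.00215 ⇒ [A] = 0.129 mol/L

[A] = 0.129 mol/L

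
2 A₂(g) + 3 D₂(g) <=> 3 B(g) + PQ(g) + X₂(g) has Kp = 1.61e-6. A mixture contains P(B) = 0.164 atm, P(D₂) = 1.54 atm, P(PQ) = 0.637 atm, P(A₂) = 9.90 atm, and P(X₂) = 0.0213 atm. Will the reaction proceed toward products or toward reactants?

to the right

Qp = P(B)³·P(PQ)·P(X₂) / (P(A₂)²·P(D₂)³) = (0.164)³·(0.637)·(0.0213) / ((9.90)²·(1.54)³) = 1.67e-7
Qp = 1.67e-7 < Kp = 1.61e-6, so the forward reaction proceeds.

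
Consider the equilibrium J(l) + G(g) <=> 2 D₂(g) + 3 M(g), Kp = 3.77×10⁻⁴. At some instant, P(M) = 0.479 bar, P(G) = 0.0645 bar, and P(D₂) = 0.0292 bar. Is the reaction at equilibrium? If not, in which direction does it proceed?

reverse (toward reactants)

(J is a pure liquid — omitted from Qp.)
Qp = P(D₂)²·P(M)³ / P(G) = (0.0292)²·(0.479)³ / (0.0645) = 0.00145
Qp = 0.00145 > Kp = 3.77×10⁻⁴, so the reverse reaction proceeds.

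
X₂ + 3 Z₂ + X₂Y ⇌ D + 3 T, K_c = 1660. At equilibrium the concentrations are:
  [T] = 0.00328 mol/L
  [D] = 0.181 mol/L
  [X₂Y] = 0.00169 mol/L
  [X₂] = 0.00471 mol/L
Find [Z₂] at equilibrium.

At equilibrium, K_c = [D]·[T]³ / ([X₂]·[Z₂]³·[X₂Y]) = 1660.
(0.181)·(0.00328)³ / ((0.00471)·([Z₂])³·(0.00169)) = 1660
[Z₂]³ = 4.83e-7 ⇒ [Z₂] = 0.00785 mol/L

[Z₂] = 0.00785 mol/L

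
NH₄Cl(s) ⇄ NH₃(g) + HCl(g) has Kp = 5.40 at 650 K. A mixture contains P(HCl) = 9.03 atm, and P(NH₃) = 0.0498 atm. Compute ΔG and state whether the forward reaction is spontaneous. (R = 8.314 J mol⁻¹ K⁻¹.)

(NH₄Cl is a pure solid — omitted from Qp.)
Qp = P(NH₃)·P(HCl) = (0.0498)·(9.03) = 0.450
ΔG = RT ln(Qp/Kp) = (8.314 J mol⁻¹ K⁻¹)(650 K) × ln(0.450/5.40)
   = (5.404 kJ/mol)(-2.485) = -13.4 kJ/mol
ΔG < 0, so the forward reaction is spontaneous (proceeds forward).

ΔG = -13.4 kJ/mol; the forward reaction is spontaneous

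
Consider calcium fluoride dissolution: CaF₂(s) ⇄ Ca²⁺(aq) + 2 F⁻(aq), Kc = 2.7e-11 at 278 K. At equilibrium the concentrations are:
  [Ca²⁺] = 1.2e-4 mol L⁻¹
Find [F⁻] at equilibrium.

(CaF₂ is a pure solid — omitted from Kc.)
At equilibrium, Kc = [Ca²⁺]·[F⁻]² = 2.7e-11.
(1.2e-4)·([F⁻])² = 2.7e-11
[F⁻]² = 2.25e-7 ⇒ [F⁻] = 4.7e-4 mol L⁻¹

[F⁻] = 4.7e-4 mol L⁻¹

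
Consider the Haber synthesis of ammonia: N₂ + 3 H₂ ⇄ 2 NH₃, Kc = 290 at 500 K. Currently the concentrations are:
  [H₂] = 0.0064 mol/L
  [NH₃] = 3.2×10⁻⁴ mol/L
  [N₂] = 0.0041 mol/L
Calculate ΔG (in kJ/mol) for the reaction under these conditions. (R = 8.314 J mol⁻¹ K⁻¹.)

Qc = [NH₃]² / ([N₂]·[H₂]³) = (3.2×10⁻⁴)² / ((0.0041)·(0.0064)³) = 95.3
ΔG = RT ln(Qc/Kc) = (8.314 J mol⁻¹ K⁻¹)(500 K) × ln(95.3/290)
   = (4.157 kJ/mol)(-1.113) = -4.63 kJ/mol
ΔG < 0, so the forward reaction is spontaneous (proceeds forward).

ΔG = -4.63 kJ/mol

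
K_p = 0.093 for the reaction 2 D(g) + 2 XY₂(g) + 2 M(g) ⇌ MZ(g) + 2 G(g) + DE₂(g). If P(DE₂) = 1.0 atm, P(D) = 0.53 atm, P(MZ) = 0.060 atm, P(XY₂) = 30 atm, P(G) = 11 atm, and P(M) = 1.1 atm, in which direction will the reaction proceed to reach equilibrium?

Q_p = P(MZ)·P(G)²·P(DE₂) / (P(D)²·P(XY₂)²·P(M)²) = (0.060)·(11)²·(1.0) / ((0.53)²·(30)²·(1.1)²) = 0.024
Q_p = 0.024 < K_p = 0.093, so the forward reaction proceeds.

in the forward direction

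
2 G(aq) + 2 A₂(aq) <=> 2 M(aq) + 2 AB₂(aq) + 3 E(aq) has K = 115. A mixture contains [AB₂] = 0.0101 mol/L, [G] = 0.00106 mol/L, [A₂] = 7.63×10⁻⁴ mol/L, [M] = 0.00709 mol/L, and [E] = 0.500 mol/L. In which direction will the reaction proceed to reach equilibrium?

Q = [M]²·[AB₂]²·[E]³ / ([G]²·[A₂]²) = (0.00709)²·(0.0101)²·(0.500)³ / ((0.00106)²·(7.63×10⁻⁴)²) = 980
Q = 980 > K = 115, so the reverse reaction proceeds.

toward reactants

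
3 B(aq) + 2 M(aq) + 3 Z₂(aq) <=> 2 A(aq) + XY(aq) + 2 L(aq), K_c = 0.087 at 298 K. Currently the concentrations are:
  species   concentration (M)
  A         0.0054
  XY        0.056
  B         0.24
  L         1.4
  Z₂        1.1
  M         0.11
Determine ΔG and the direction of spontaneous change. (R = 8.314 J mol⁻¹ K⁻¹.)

ΔG = -4.46 kJ/mol; the forward reaction is spontaneous

Q_c = [A]²·[XY]·[L]² / ([B]³·[M]²·[Z₂]³) = (0.0054)²·(0.056)·(1.4)² / ((0.24)³·(0.11)²·(1.1)³) = 0.0144
ΔG = RT ln(Q_c/K_c) = (8.314 J mol⁻¹ K⁻¹)(298 K) × ln(0.0144/0.087)
   = (2.478 kJ/mol)(-1.799) = -4.46 kJ/mol
ΔG < 0, so the forward reaction is spontaneous (proceeds forward).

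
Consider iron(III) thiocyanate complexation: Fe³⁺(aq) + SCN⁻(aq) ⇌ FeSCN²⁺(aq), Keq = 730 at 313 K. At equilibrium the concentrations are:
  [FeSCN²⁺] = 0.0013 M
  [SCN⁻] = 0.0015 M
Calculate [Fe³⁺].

At equilibrium, Keq = [FeSCN²⁺] / ([Fe³⁺]·[SCN⁻]) = 730.
(0.0013) / (([Fe³⁺])·(0.0015)) = 730
[Fe³⁺] = 0.00119 = 0.0012 M

[Fe³⁺] = 0.0012 M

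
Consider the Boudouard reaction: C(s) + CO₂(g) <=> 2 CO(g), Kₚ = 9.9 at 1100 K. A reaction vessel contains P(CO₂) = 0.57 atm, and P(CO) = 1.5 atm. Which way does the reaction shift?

in the forward direction

(C is a pure solid — omitted from Qₚ.)
Qₚ = P(CO)² / P(CO₂) = (1.5)² / (0.57) = 3.9
Qₚ = 3.9 < Kₚ = 9.9, so the forward reaction proceeds.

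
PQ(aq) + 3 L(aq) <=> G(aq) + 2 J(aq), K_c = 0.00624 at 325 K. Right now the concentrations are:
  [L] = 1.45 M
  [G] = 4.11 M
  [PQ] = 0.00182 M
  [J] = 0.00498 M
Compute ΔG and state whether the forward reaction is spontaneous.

Q_c = [G]·[J]² / ([PQ]·[L]³) = (4.11)·(0.00498)² / ((0.00182)·(1.45)³) = 0.0184
ΔG = RT ln(Q_c/K_c) = (8.314 J mol⁻¹ K⁻¹)(325 K) × ln(0.0184/0.00624)
   = (2.702 kJ/mol)(1.081) = 2.92 kJ/mol
ΔG > 0, so the forward reaction is non-spontaneous (proceeds in reverse).

ΔG = 2.92 kJ/mol; the forward reaction is non-spontaneous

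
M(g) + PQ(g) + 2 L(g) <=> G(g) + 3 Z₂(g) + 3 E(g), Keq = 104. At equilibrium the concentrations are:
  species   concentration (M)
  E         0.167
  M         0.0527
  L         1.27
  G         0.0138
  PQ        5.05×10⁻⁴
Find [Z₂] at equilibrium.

[Z₂] = 4.11 M

At equilibrium, Keq = [G]·[Z₂]³·[E]³ / ([M]·[PQ]·[L]²) = 104.
(0.0138)·([Z₂])³·(0.167)³ / ((0.0527)·(5.05×10⁻⁴)·(1.27)²) = 104
[Z₂]³ = 69.5 ⇒ [Z₂] = 4.11 M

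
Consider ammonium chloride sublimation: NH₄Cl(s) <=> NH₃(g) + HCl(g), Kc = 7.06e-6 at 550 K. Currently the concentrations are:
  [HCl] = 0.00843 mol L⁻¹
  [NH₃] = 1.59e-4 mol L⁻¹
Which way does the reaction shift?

(NH₄Cl is a pure solid — omitted from Qc.)
Qc = [NH₃]·[HCl] = (1.59e-4)·(0.00843) = 1.34e-6
Qc = 1.34e-6 < Kc = 7.06e-6, so the forward reaction proceeds.

to the right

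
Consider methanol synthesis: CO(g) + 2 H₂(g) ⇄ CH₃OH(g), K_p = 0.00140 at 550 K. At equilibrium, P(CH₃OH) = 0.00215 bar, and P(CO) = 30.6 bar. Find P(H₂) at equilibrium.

At equilibrium, K_p = P(CH₃OH) / (P(CO)·P(H₂)²) = 0.00140.
(0.00215) / ((30.6)·(P(H₂))²) = 0.00140
P(H₂)² = 0.0502 ⇒ P(H₂) = 0.224 bar

P(H₂) = 0.224 bar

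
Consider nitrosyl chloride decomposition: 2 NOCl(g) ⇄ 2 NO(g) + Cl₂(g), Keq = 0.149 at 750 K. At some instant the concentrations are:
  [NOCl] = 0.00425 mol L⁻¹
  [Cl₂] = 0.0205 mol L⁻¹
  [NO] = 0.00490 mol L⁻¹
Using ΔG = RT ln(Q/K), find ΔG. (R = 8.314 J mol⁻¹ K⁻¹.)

ΔG = -10.6 kJ/mol

Q = [NO]²·[Cl₂] / [NOCl]² = (0.00490)²·(0.0205) / (0.00425)² = 0.0273
ΔG = RT ln(Q/Keq) = (8.314 J mol⁻¹ K⁻¹)(750 K) × ln(0.0273/0.149)
   = (6.236 kJ/mol)(-1.697) = -10.6 kJ/mol
ΔG < 0, so the forward reaction is spontaneous (proceeds forward).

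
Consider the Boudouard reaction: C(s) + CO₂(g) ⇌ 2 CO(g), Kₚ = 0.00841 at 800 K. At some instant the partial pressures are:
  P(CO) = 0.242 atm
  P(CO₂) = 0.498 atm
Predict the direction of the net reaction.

(C is a pure solid — omitted from Qₚ.)
Qₚ = P(CO)² / P(CO₂) = (0.242)² / (0.498) = 0.118
Qₚ = 0.118 > Kₚ = 0.00841, so the reverse reaction proceeds.

toward reactants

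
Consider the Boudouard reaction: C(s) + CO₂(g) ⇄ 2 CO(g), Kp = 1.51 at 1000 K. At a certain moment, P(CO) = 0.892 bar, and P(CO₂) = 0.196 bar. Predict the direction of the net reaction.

to the left

(C is a pure solid — omitted from Qp.)
Qp = P(CO)² / P(CO₂) = (0.892)² / (0.196) = 4.06
Qp = 4.06 > Kp = 1.51, so the reverse reaction proceeds.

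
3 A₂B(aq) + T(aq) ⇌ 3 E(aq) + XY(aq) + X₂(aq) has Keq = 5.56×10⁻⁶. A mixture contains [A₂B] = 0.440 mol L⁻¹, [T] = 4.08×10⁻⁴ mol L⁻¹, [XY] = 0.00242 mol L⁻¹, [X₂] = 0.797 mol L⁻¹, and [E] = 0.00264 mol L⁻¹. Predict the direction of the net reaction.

toward products

Q = [E]³·[XY]·[X₂] / ([A₂B]³·[T]) = (0.00264)³·(0.00242)·(0.797) / ((0.440)³·(4.08×10⁻⁴)) = 1.02×10⁻⁶
Q = 1.02×10⁻⁶ < Keq = 5.56×10⁻⁶, so the forward reaction proceeds.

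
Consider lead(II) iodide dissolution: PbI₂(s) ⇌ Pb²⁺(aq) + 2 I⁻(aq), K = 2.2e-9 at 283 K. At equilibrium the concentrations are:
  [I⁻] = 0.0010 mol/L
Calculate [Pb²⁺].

[Pb²⁺] = 0.0022 mol/L

(PbI₂ is a pure solid — omitted from K.)
At equilibrium, K = [Pb²⁺]·[I⁻]² = 2.2e-9.
([Pb²⁺])·(0.0010)² = 2.2e-9
[Pb²⁺] = 0.00220 = 0.0022 mol/L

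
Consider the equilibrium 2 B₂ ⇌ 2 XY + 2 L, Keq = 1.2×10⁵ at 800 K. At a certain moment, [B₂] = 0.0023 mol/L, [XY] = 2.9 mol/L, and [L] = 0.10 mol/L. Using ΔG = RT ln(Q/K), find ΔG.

ΔG = -13.4 kJ/mol

Q = [XY]²·[L]² / [B₂]² = (2.9)²·(0.10)² / (0.0023)² = 15900
ΔG = RT ln(Q/Keq) = (8.314 J mol⁻¹ K⁻¹)(800 K) × ln(15900/1.2×10⁵)
   = (6.651 kJ/mol)(-2.021) = -13.4 kJ/mol
ΔG < 0, so the forward reaction is spontaneous (proceeds forward).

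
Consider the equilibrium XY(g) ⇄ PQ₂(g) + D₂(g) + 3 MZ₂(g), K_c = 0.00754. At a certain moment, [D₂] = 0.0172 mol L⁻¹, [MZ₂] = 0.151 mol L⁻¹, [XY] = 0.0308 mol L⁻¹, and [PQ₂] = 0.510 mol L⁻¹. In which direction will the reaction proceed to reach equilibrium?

toward products

Q_c = [PQ₂]·[D₂]·[MZ₂]³ / [XY] = (0.510)·(0.0172)·(0.151)³ / (0.0308) = 9.81×10⁻⁴
Q_c = 9.81×10⁻⁴ < K_c = 0.00754, so the forward reaction proceeds.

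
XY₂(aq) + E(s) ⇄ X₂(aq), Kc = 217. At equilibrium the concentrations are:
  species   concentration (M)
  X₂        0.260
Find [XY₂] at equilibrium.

[XY₂] = 0.00120 M

(E is a pure solid — omitted from Kc.)
At equilibrium, Kc = [X₂] / [XY₂] = 217.
(0.260) / ([XY₂]) = 217
[XY₂] = 0.00120 M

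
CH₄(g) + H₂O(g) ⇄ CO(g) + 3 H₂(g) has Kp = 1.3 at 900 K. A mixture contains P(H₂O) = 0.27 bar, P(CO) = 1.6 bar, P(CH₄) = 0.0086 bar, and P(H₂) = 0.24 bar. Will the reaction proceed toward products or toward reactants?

to the left

Qp = P(CO)·P(H₂)³ / (P(CH₄)·P(H₂O)) = (1.6)·(0.24)³ / ((0.0086)·(0.27)) = 9.5
Qp = 9.5 > Kp = 1.3, so the reverse reaction proceeds.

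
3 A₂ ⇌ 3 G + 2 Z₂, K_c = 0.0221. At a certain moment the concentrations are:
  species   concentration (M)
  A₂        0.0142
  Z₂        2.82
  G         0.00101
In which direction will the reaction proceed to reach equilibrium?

forward (toward products)

Q_c = [G]³·[Z₂]² / [A₂]³ = (0.00101)³·(2.82)² / (0.0142)³ = 0.00286
Q_c = 0.00286 < K_c = 0.0221, so the forward reaction proceeds.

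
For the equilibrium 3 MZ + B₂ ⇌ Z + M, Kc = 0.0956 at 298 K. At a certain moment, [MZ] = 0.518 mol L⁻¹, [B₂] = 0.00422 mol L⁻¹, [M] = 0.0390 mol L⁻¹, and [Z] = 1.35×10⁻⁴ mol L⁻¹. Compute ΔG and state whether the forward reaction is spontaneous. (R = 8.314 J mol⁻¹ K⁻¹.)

Qc = [Z]·[M] / ([MZ]³·[B₂]) = (1.35×10⁻⁴)·(0.0390) / ((0.518)³·(0.00422)) = 0.00898
ΔG = RT ln(Qc/Kc) = (8.314 J mol⁻¹ K⁻¹)(298 K) × ln(0.00898/0.0956)
   = (2.478 kJ/mol)(-2.365) = -5.86 kJ/mol
ΔG < 0, so the forward reaction is spontaneous (proceeds forward).

ΔG = -5.86 kJ/mol; the forward reaction is spontaneous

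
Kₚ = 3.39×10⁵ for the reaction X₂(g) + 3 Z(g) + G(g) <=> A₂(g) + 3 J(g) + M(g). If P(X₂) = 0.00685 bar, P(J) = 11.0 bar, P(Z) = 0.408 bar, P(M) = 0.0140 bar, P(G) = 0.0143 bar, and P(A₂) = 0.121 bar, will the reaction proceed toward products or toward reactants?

Qₚ = P(A₂)·P(J)³·P(M) / (P(X₂)·P(Z)³·P(G)) = (0.121)·(11.0)³·(0.0140) / ((0.00685)·(0.408)³·(0.0143)) = 3.39×10⁵
Qₚ = 3.39×10⁵ = Kₚ, so the system is already at equilibrium.

no net change (already at equilibrium)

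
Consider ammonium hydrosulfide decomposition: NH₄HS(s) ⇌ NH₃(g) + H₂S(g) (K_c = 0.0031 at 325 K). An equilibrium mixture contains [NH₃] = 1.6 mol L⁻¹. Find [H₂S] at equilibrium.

(NH₄HS is a pure solid — omitted from K_c.)
At equilibrium, K_c = [NH₃]·[H₂S] = 0.0031.
(1.6)·([H₂S]) = 0.0031
[H₂S] = 0.00194 = 0.0019 mol L⁻¹

[H₂S] = 0.0019 mol L⁻¹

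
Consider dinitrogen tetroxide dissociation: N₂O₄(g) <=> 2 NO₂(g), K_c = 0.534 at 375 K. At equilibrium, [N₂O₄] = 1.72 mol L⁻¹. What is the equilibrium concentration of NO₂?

[NO₂] = 0.958 mol L⁻¹

At equilibrium, K_c = [NO₂]² / [N₂O₄] = 0.534.
([NO₂])² / (1.72) = 0.534
[NO₂]² = 0.918 ⇒ [NO₂] = 0.958 mol L⁻¹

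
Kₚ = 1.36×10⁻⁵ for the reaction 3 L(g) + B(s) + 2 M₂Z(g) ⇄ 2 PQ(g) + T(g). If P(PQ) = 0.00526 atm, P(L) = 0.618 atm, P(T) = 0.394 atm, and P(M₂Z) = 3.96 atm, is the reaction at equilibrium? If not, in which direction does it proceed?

to the right

(B is a pure solid — omitted from Qₚ.)
Qₚ = P(PQ)²·P(T) / (P(L)³·P(M₂Z)²) = (0.00526)²·(0.394) / ((0.618)³·(3.96)²) = 2.95×10⁻⁶
Qₚ = 2.95×10⁻⁶ < Kₚ = 1.36×10⁻⁵, so the forward reaction proceeds.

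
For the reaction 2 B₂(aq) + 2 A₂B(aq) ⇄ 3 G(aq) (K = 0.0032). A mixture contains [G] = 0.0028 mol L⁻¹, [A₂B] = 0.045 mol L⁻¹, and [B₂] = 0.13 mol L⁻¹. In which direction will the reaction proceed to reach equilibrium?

forward (toward products)

Q = [G]³ / ([B₂]²·[A₂B]²) = (0.0028)³ / ((0.13)²·(0.045)²) = 6.4e-4
Q = 6.4e-4 < K = 0.0032, so the forward reaction proceeds.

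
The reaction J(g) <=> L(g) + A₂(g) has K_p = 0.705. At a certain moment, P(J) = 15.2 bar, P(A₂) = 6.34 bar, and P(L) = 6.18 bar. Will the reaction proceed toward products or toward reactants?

reverse (toward reactants)

Q_p = P(L)·P(A₂) / P(J) = (6.18)·(6.34) / (15.2) = 2.58
Q_p = 2.58 > K_p = 0.705, so the reverse reaction proceeds.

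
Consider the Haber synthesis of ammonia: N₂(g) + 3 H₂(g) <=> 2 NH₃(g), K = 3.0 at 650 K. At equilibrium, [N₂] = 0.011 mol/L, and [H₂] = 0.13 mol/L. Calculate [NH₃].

At equilibrium, K = [NH₃]² / ([N₂]·[H₂]³) = 3.0.
([NH₃])² / ((0.011)·(0.13)³) = 3.0
[NH₃]² = 7.25×10⁻⁵ ⇒ [NH₃] = 0.0085 mol/L

[NH₃] = 0.0085 mol/L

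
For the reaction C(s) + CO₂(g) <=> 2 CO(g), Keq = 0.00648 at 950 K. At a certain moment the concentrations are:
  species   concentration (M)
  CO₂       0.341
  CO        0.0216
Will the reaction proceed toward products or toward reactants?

(C is a pure solid — omitted from Q.)
Q = [CO]² / [CO₂] = (0.0216)² / (0.341) = 0.00137
Q = 0.00137 < Keq = 0.00648, so the forward reaction proceeds.

toward products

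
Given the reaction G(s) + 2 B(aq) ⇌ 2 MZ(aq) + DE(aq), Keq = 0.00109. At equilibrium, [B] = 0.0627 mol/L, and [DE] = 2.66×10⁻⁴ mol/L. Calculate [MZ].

(G is a pure solid — omitted from Keq.)
At equilibrium, Keq = [MZ]²·[DE] / [B]² = 0.00109.
([MZ])²·(2.66×10⁻⁴) / (0.0627)² = 0.00109
[MZ]² = 0.0161 ⇒ [MZ] = 0.127 mol/L

[MZ] = 0.127 mol/L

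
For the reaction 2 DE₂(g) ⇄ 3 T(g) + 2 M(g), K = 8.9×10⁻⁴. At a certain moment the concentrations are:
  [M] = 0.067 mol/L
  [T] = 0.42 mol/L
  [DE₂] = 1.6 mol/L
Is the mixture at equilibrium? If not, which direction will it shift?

Q = [T]³·[M]² / [DE₂]² = (0.42)³·(0.067)² / (1.6)² = 1.3×10⁻⁴
Q = 1.3×10⁻⁴ < K = 8.9×10⁻⁴: net forward reaction.

no; Q < K, reaction proceeds forward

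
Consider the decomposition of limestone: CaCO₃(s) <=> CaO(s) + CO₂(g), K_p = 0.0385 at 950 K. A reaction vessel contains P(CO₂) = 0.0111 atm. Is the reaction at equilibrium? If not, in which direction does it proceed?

to the right

(CaCO₃, CaO are pure solids — omitted from Q_p.)
Q_p = P(CO₂) = 0.0111
Q_p = 0.0111 < K_p = 0.0385, so the forward reaction proceeds.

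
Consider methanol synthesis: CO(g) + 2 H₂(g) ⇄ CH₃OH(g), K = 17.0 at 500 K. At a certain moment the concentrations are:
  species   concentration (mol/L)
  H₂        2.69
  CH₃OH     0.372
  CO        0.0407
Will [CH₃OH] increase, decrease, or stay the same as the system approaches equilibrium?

increase

Q = [CH₃OH] / ([CO]·[H₂]²) = (0.372) / ((0.0407)·(2.69)²) = 1.26
Q = 1.26 < K = 17.0: net forward reaction.
CH₃OH is a product, so it increases.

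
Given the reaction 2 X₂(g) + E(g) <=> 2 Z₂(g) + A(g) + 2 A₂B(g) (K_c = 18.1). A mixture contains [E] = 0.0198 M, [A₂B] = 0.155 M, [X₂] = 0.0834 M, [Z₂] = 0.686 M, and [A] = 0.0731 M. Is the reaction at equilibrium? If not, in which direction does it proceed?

Q_c = [Z₂]²·[A]·[A₂B]² / ([X₂]²·[E]) = (0.686)²·(0.0731)·(0.155)² / ((0.0834)²·(0.0198)) = 6.00
Q_c = 6.00 < K_c = 18.1, so the forward reaction proceeds.

to the right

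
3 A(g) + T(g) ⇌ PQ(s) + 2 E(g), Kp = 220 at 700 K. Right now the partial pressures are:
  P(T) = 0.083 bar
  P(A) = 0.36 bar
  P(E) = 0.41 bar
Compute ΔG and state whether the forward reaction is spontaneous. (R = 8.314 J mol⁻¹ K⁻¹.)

(PQ is a pure solid — omitted from Qp.)
Qp = P(E)² / (P(A)³·P(T)) = (0.41)² / ((0.36)³·(0.083)) = 43.4
ΔG = RT ln(Qp/Kp) = (8.314 J mol⁻¹ K⁻¹)(700 K) × ln(43.4/220)
   = (5.820 kJ/mol)(-1.623) = -9.45 kJ/mol
ΔG < 0, so the forward reaction is spontaneous (proceeds forward).

ΔG = -9.45 kJ/mol; the forward reaction is spontaneous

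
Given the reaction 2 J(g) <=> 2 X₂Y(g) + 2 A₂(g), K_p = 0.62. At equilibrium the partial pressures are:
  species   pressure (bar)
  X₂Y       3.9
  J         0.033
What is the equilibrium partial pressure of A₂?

P(A₂) = 0.0067 bar

At equilibrium, K_p = P(X₂Y)²·P(A₂)² / P(J)² = 0.62.
(3.9)²·(P(A₂))² / (0.033)² = 0.62
P(A₂)² = 4.44e-5 ⇒ P(A₂) = 0.0067 bar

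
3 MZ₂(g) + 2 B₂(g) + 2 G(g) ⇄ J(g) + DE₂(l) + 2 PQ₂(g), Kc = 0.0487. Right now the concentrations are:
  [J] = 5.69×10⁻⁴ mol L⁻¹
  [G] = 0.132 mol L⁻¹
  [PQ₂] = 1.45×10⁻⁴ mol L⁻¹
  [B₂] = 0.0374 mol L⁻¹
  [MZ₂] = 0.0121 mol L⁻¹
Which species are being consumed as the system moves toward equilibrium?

(DE₂ is a pure liquid — omitted from Qc.)
Qc = [J]·[PQ₂]² / ([MZ₂]³·[B₂]²·[G]²) = (5.69×10⁻⁴)·(1.45×10⁻⁴)² / ((0.0121)³·(0.0374)²·(0.132)²) = 0.277
Qc = 0.277 > Kc = 0.0487: net reverse reaction.

J, DE₂, PQ₂ (products)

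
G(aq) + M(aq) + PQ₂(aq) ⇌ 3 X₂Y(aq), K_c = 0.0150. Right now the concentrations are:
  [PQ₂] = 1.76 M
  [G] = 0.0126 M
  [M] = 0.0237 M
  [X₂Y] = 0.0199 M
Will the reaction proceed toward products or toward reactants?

Q_c = [X₂Y]³ / ([G]·[M]·[PQ₂]) = (0.0199)³ / ((0.0126)·(0.0237)·(1.76)) = 0.0150
Q_c = 0.0150 = K_c, so the system is already at equilibrium.

at equilibrium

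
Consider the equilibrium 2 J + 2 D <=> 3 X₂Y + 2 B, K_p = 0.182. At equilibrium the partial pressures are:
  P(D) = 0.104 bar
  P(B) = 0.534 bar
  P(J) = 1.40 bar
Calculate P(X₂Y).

P(X₂Y) = 0.238 bar

At equilibrium, K_p = P(X₂Y)³·P(B)² / (P(J)²·P(D)²) = 0.182.
(P(X₂Y))³·(0.534)² / ((1.40)²·(0.104)²) = 0.182
P(X₂Y)³ = 0.0135 ⇒ P(X₂Y) = 0.238 bar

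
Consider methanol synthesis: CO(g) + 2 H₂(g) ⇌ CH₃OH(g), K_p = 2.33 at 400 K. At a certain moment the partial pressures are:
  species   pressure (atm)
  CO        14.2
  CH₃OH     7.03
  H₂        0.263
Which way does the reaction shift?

in the reverse direction

Q_p = P(CH₃OH) / (P(CO)·P(H₂)²) = (7.03) / ((14.2)·(0.263)²) = 7.16
Q_p = 7.16 > K_p = 2.33, so the reverse reaction proceeds.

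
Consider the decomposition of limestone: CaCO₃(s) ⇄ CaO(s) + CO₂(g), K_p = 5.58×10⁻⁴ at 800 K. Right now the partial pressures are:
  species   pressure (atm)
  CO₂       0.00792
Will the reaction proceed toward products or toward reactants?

(CaCO₃, CaO are pure solids — omitted from Q_p.)
Q_p = P(CO₂) = 0.00792
Q_p = 0.00792 > K_p = 5.58×10⁻⁴, so the reverse reaction proceeds.

in the reverse direction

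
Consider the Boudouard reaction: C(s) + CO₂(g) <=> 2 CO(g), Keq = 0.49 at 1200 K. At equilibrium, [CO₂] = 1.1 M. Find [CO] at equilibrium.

(C is a pure solid — omitted from Keq.)
At equilibrium, Keq = [CO]² / [CO₂] = 0.49.
([CO])² / (1.1) = 0.49
[CO]² = 0.539 ⇒ [CO] = 0.73 M

[CO] = 0.73 M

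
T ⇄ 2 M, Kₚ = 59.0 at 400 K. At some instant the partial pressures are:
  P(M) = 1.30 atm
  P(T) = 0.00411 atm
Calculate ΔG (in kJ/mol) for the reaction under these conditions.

Qₚ = P(M)² / P(T) = (1.30)² / (0.00411) = 411
ΔG = RT ln(Qₚ/Kₚ) = (8.314 J mol⁻¹ K⁻¹)(400 K) × ln(411/59.0)
   = (3.326 kJ/mol)(1.941) = 6.46 kJ/mol
ΔG > 0, so the forward reaction is non-spontaneous (proceeds in reverse).

ΔG = 6.46 kJ/mol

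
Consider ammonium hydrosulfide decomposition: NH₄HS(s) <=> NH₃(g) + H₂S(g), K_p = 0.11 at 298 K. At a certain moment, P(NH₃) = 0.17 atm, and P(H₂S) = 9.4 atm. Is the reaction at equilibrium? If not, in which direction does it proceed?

in the reverse direction

(NH₄HS is a pure solid — omitted from Q_p.)
Q_p = P(NH₃)·P(H₂S) = (0.17)·(9.4) = 1.6
Q_p = 1.6 > K_p = 0.11, so the reverse reaction proceeds.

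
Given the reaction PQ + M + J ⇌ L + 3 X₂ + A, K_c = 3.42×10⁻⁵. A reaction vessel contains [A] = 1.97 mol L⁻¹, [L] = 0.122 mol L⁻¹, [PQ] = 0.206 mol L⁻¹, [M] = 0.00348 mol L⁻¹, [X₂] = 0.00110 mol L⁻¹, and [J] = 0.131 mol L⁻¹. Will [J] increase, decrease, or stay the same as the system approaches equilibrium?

decrease

Q_c = [L]·[X₂]³·[A] / ([PQ]·[M]·[J]) = (0.122)·(0.00110)³·(1.97) / ((0.206)·(0.00348)·(0.131)) = 3.41×10⁻⁶
Q_c = 3.41×10⁻⁶ < K_c = 3.42×10⁻⁵: net forward reaction.
J is a reactant, so it decreases.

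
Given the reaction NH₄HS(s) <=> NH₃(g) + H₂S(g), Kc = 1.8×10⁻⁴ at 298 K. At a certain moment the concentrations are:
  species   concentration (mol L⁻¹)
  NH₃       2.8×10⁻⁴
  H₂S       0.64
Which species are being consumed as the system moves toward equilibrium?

(NH₄HS is a pure solid — omitted from Qc.)
Qc = [NH₃]·[H₂S] = (2.8×10⁻⁴)·(0.64) = 1.8×10⁻⁴
Qc = 1.8×10⁻⁴ = Kc; the system is at equilibrium.

none (at equilibrium)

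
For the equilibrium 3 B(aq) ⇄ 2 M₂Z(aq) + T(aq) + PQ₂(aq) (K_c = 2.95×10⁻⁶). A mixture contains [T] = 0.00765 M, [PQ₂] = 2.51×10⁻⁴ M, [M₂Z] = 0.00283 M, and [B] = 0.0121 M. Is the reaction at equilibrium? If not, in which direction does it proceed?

Q_c = [M₂Z]²·[T]·[PQ₂] / [B]³ = (0.00283)²·(0.00765)·(2.51×10⁻⁴) / (0.0121)³ = 8.68×10⁻⁶
Q_c = 8.68×10⁻⁶ > K_c = 2.95×10⁻⁶, so the reverse reaction proceeds.

toward reactants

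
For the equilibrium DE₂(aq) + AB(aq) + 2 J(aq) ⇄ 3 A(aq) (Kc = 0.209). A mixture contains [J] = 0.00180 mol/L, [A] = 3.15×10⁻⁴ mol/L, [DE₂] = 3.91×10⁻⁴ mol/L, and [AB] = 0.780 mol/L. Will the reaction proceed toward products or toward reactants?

toward products

Qc = [A]³ / ([DE₂]·[AB]·[J]²) = (3.15×10⁻⁴)³ / ((3.91×10⁻⁴)·(0.780)·(0.00180)²) = 0.0316
Qc = 0.0316 < Kc = 0.209, so the forward reaction proceeds.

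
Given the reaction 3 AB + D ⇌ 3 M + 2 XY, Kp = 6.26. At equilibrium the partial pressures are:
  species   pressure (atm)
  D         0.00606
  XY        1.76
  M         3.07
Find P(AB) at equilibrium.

At equilibrium, Kp = P(M)³·P(XY)² / (P(AB)³·P(D)) = 6.26.
(3.07)³·(1.76)² / ((P(AB))³·(0.00606)) = 6.26
P(AB)³ = 2360 ⇒ P(AB) = 13.3 atm

P(AB) = 13.3 atm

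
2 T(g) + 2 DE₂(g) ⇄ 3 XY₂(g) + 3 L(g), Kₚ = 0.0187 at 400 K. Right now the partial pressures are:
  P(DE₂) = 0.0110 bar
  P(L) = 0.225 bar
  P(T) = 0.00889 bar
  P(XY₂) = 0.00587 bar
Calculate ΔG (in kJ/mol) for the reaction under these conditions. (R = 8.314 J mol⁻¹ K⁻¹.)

Qₚ = P(XY₂)³·P(L)³ / (P(T)²·P(DE₂)²) = (0.00587)³·(0.225)³ / ((0.00889)²·(0.0110)²) = 0.241
ΔG = RT ln(Qₚ/Kₚ) = (8.314 J mol⁻¹ K⁻¹)(400 K) × ln(0.241/0.0187)
   = (3.326 kJ/mol)(2.556) = 8.50 kJ/mol
ΔG > 0, so the forward reaction is non-spontaneous (proceeds in reverse).

ΔG = 8.50 kJ/mol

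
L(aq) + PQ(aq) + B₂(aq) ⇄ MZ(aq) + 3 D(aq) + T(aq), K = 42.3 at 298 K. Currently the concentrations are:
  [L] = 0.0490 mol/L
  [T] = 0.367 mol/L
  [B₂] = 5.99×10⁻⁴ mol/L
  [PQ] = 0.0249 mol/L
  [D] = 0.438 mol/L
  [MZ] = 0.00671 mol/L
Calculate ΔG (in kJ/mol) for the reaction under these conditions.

ΔG = 4.71 kJ/mol

Q = [MZ]·[D]³·[T] / ([L]·[PQ]·[B₂]) = (0.00671)·(0.438)³·(0.367) / ((0.0490)·(0.0249)·(5.99×10⁻⁴)) = 283
ΔG = RT ln(Q/K) = (8.314 J mol⁻¹ K⁻¹)(298 K) × ln(283/42.3)
   = (2.478 kJ/mol)(1.901) = 4.71 kJ/mol
ΔG > 0, so the forward reaction is non-spontaneous (proceeds in reverse).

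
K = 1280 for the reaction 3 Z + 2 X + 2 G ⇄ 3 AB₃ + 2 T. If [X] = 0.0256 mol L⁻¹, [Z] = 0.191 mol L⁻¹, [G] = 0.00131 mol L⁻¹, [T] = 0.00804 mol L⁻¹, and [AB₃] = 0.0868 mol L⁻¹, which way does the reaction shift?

Q = [AB₃]³·[T]² / ([Z]³·[X]²·[G]²) = (0.0868)³·(0.00804)² / ((0.191)³·(0.0256)²·(0.00131)²) = 5390
Q = 5390 > K = 1280, so the reverse reaction proceeds.

reverse (toward reactants)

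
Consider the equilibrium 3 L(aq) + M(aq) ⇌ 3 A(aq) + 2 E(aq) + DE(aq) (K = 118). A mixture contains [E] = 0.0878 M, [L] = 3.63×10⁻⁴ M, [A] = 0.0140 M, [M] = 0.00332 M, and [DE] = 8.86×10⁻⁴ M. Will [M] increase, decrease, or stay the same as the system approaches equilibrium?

stay the same

Q = [A]³·[E]²·[DE] / ([L]³·[M]) = (0.0140)³·(0.0878)²·(8.86×10⁻⁴) / ((3.63×10⁻⁴)³·(0.00332)) = 118
Q = 118 = K; the system is at equilibrium.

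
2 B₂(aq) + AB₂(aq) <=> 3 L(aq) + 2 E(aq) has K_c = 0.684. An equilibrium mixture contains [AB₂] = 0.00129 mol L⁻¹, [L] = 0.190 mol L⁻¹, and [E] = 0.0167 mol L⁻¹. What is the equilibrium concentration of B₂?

[B₂] = 0.0466 mol L⁻¹

At equilibrium, K_c = [L]³·[E]² / ([B₂]²·[AB₂]) = 0.684.
(0.190)³·(0.0167)² / (([B₂])²·(0.00129)) = 0.684
[B₂]² = 0.00217 ⇒ [B₂] = 0.0466 mol L⁻¹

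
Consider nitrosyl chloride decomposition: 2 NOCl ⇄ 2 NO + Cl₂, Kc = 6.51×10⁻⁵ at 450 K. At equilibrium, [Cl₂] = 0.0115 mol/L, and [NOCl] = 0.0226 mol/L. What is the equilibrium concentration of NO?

At equilibrium, Kc = [NO]²·[Cl₂] / [NOCl]² = 6.51×10⁻⁵.
([NO])²·(0.0115) / (0.0226)² = 6.51×10⁻⁵
[NO]² = 2.89×10⁻⁶ ⇒ [NO] = 0.00170 mol/L

[NO] = 0.00170 mol/L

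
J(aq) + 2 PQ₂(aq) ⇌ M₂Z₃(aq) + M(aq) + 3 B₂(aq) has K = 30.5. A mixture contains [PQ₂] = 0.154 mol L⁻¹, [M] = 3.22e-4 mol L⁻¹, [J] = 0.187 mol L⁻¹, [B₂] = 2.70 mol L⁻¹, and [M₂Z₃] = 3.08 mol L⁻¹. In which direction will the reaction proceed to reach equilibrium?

to the right

Q = [M₂Z₃]·[M]·[B₂]³ / ([J]·[PQ₂]²) = (3.08)·(3.22e-4)·(2.70)³ / ((0.187)·(0.154)²) = 4.40
Q = 4.40 < K = 30.5, so the forward reaction proceeds.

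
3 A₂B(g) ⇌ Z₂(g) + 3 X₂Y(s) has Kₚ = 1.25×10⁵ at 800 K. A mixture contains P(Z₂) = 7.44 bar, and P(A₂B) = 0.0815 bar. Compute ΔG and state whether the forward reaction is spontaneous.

ΔG = -14.7 kJ/mol; the forward reaction is spontaneous

(X₂Y is a pure solid — omitted from Qₚ.)
Qₚ = P(Z₂) / P(A₂B)³ = (7.44) / (0.0815)³ = 13700
ΔG = RT ln(Qₚ/Kₚ) = (8.314 J mol⁻¹ K⁻¹)(800 K) × ln(13700/1.25×10⁵)
   = (6.651 kJ/mol)(-2.211) = -14.7 kJ/mol
ΔG < 0, so the forward reaction is spontaneous (proceeds forward).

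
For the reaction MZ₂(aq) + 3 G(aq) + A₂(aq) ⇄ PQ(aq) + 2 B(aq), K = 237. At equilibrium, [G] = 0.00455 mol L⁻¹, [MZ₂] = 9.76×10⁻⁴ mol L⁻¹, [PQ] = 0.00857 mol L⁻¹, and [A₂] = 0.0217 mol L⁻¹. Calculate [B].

[B] = 2.35×10⁻⁴ mol L⁻¹

At equilibrium, K = [PQ]·[B]² / ([MZ₂]·[G]³·[A₂]) = 237.
(0.00857)·([B])² / ((9.76×10⁻⁴)·(0.00455)³·(0.0217)) = 237
[B]² = 5.52×10⁻⁸ ⇒ [B] = 2.35×10⁻⁴ mol L⁻¹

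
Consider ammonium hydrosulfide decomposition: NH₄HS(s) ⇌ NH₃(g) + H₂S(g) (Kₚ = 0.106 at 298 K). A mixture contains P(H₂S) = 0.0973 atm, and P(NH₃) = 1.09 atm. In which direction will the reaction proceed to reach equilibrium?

no net change (already at equilibrium)

(NH₄HS is a pure solid — omitted from Qₚ.)
Qₚ = P(NH₃)·P(H₂S) = (1.09)·(0.0973) = 0.106
Qₚ = 0.106 = Kₚ, so the system is already at equilibrium.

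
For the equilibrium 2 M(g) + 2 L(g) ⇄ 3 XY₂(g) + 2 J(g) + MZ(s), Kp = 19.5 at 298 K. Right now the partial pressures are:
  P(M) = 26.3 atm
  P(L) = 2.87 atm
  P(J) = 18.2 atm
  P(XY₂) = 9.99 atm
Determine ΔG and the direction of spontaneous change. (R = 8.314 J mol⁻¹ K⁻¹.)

(MZ is a pure solid — omitted from Qp.)
Qp = P(XY₂)³·P(J)² / (P(M)²·P(L)²) = (9.99)³·(18.2)² / ((26.3)²·(2.87)²) = 58.0
ΔG = RT ln(Qp/Kp) = (8.314 J mol⁻¹ K⁻¹)(298 K) × ln(58.0/19.5)
   = (2.478 kJ/mol)(1.090) = 2.70 kJ/mol
ΔG > 0, so the forward reaction is non-spontaneous (proceeds in reverse).

ΔG = 2.70 kJ/mol; the forward reaction is non-spontaneous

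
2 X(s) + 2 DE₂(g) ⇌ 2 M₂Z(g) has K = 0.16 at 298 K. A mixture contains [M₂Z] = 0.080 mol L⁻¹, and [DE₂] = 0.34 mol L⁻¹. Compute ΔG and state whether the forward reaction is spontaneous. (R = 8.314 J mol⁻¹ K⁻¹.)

ΔG = -2.63 kJ/mol; the forward reaction is spontaneous

(X is a pure solid — omitted from Q.)
Q = [M₂Z]² / [DE₂]² = (0.080)² / (0.34)² = 0.0554
ΔG = RT ln(Q/K) = (8.314 J mol⁻¹ K⁻¹)(298 K) × ln(0.0554/0.16)
   = (2.478 kJ/mol)(-1.061) = -2.63 kJ/mol
ΔG < 0, so the forward reaction is spontaneous (proceeds forward).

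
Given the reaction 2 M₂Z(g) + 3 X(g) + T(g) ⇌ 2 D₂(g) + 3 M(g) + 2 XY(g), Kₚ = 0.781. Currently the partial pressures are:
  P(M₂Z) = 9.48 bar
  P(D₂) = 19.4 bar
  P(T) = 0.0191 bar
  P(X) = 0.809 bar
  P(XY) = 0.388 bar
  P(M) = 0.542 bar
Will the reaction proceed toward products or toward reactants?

Qₚ = P(D₂)²·P(M)³·P(XY)² / (P(M₂Z)²·P(X)³·P(T)) = (19.4)²·(0.542)³·(0.388)² / ((9.48)²·(0.809)³·(0.0191)) = 9.93
Qₚ = 9.93 > Kₚ = 0.781, so the reverse reaction proceeds.

to the left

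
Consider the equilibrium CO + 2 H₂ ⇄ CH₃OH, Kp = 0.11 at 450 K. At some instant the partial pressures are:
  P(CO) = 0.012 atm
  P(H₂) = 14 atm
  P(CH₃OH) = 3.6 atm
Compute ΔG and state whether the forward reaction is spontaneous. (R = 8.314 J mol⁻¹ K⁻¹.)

ΔG = 9.85 kJ/mol; the forward reaction is non-spontaneous

Qp = P(CH₃OH) / (P(CO)·P(H₂)²) = (3.6) / ((0.012)·(14)²) = 1.53
ΔG = RT ln(Qp/Kp) = (8.314 J mol⁻¹ K⁻¹)(450 K) × ln(1.53/0.11)
   = (3.741 kJ/mol)(2.633) = 9.85 kJ/mol
ΔG > 0, so the forward reaction is non-spontaneous (proceeds in reverse).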